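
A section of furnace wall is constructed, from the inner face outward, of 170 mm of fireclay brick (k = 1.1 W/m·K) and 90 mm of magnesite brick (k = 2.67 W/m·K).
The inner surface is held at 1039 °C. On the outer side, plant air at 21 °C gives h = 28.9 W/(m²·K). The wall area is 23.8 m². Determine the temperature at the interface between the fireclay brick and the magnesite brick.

T ≈ 333 °C

Using the resistance-network approach (series):
R_fireclay brick = L/(kA) = 0.17/(1.1×23.8) = 0.006494 K/W
R_magnesite brick = L/(kA) = 0.09/(2.67×23.8) = 0.001416 K/W
R_outer film = 1/(h_o·A) = 1/(28.9×23.8) = 0.001454 K/W
R_total = 0.009364 K/W;  Q = ΔT/R_total = 1018/0.009364 = 108700 W
T_interface = T_inner − Q·ΣR(inner→interface) = 1039 − 109000×0.006494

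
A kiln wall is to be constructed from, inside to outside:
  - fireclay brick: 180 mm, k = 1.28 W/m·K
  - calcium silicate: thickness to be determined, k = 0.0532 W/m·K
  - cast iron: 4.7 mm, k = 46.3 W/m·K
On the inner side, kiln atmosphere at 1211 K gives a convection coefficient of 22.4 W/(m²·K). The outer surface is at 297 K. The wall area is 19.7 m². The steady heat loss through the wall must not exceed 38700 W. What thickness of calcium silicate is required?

Treating each layer as a thermal resistance in series:
R_inner film = 1/(h_i·A) = 1/(22.4×19.7) = 0.002266 K/W
R_fireclay brick = L/(kA) = 0.18/(1.28×19.7) = 0.007138 K/W
R_cast iron = L/(kA) = 0.0047/(46.3×19.7) = 5.153×10^-6 K/W
Sum of the known resistances R_other = 0.00941 K/W
Required total resistance R_tot = ΔT/Q_allow = 914/38700 = 0.02362 K/W
R_calcium silicate = R_tot − R_other = 0.01421 K/W
L = R·k·A = 0.01421×0.0532×19.7

L ≈ 14.9 mm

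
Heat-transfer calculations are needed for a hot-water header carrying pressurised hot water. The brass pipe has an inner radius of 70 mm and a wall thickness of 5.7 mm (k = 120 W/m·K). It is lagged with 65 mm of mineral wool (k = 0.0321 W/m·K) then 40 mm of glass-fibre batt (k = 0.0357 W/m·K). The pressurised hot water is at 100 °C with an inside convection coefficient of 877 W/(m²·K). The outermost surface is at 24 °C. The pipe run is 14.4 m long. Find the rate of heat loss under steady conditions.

Q ≈ 261 W

Radial resistances (cylindrical: R_cond = ln(r_o/r_i)/(2πkL), R_conv = 1/(h·2πrL)):
R_inner film = 1/(h_i·2πr₁L) = 1/(877×2π×0.07×14.4) = 1.8×10^-4 K/W
R_brass pipe wall = ln(75.7/70)/(2π×120×14.4) = 7.21×10^-6 K/W
R_mineral wool = ln(140.7/75.7)/(2π×0.0321×14.4) = 0.2134 K/W
R_glass-fibre batt = ln(180.7/140.7)/(2π×0.0357×14.4) = 0.07746 K/W
R_total = 0.2911 K/W
Q = ΔT/R_total = 76/0.2911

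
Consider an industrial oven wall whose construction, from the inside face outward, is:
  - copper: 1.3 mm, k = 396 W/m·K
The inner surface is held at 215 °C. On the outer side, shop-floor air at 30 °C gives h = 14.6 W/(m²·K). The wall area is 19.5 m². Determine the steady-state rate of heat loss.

Using the resistance-network approach (series):
R_copper = L/(kA) = 0.0013/(396×19.5) = 1.684×10^-7 K/W
R_outer film = 1/(h_o·A) = 1/(14.6×19.5) = 0.003512 K/W
R_total = 0.003513 K/W
Q = ΔT / R_total = 185 / 0.003513

Q ≈ 52700 W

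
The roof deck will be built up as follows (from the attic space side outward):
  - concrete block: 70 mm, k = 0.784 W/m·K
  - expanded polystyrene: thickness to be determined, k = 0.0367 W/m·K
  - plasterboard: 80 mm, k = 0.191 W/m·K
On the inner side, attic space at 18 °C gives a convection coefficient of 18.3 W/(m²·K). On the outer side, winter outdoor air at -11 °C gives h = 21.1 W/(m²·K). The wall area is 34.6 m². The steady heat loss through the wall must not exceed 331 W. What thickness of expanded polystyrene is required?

L ≈ 88.9 mm

Series thermal resistances:
R_inner film = 1/(h_i·A) = 1/(18.3×34.6) = 0.001579 K/W
R_concrete block = L/(kA) = 0.07/(0.784×34.6) = 0.002581 K/W
R_plasterboard = L/(kA) = 0.08/(0.191×34.6) = 0.01211 K/W
R_outer film = 1/(h_o·A) = 1/(21.1×34.6) = 0.00137 K/W
Sum of the known resistances R_other = 0.01764 K/W
Required total resistance R_tot = ΔT/Q_allow = 29/331 = 0.08761 K/W
R_expanded polystyrene = R_tot − R_other = 0.06998 K/W
L = R·k·A = 0.06998×0.0367×34.6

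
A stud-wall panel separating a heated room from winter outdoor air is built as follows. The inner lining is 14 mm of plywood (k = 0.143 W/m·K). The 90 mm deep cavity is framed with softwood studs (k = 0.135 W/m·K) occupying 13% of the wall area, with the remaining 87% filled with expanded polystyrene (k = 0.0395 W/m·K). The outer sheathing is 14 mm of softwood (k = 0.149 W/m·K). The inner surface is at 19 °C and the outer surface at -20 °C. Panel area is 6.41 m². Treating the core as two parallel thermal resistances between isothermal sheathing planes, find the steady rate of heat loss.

Sheathing layers in series; stud and cavity paths in parallel between them.
R_inner = 0.014/(0.143×6.41) = 0.01527 K/W
R_stud  = 0.09/(0.135×0.13×6.41) = 0.8 K/W
R_cav   = 0.09/(0.0395×0.87×6.41) = 0.4086 K/W
1/R_core = 1/R_stud + 1/R_cav → R_core = 0.2705 K/W
R_outer = 0.014/(0.149×6.41) = 0.01466 K/W
R_total = 0.3004 K/W
Q = ΔT/R_total = 39/0.3004

Q ≈ 130 W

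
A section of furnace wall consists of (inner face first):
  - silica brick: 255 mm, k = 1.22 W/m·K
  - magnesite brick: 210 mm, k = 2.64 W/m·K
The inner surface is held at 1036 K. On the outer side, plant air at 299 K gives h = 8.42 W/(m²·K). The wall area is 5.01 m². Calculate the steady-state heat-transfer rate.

Model the wall as resistances in series:
R_silica brick = L/(kA) = 0.255/(1.22×5.01) = 0.04172 K/W
R_magnesite brick = L/(kA) = 0.21/(2.64×5.01) = 0.01588 K/W
R_outer film = 1/(h_o·A) = 1/(8.42×5.01) = 0.02371 K/W
R_total = 0.0813 K/W
Q = ΔT / R_total = 737 / 0.0813

Q ≈ 9060 W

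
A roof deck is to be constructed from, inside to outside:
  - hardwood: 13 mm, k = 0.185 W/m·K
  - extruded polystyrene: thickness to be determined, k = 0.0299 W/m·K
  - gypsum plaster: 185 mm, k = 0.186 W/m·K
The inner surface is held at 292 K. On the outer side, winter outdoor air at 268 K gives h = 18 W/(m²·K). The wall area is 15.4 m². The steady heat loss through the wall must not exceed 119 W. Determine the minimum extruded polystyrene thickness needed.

Treating each layer as a thermal resistance in series:
R_hardwood = L/(kA) = 0.013/(0.185×15.4) = 0.004563 K/W
R_gypsum plaster = L/(kA) = 0.185/(0.186×15.4) = 0.06459 K/W
R_outer film = 1/(h_o·A) = 1/(18×15.4) = 0.003608 K/W
Sum of the known resistances R_other = 0.07276 K/W
Required total resistance R_tot = ΔT/Q_allow = 24/119 = 0.2017 K/W
R_extruded polystyrene = R_tot − R_other = 0.1289 K/W
L = R·k·A = 0.1289×0.0299×15.4

L ≈ 59.4 mm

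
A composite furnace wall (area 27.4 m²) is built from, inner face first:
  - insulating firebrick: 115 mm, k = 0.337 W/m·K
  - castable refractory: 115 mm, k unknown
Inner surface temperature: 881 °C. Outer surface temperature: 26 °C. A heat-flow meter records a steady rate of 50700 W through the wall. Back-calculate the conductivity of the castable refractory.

k ≈ 0.952 W/(m·K)

Series thermal resistances:
R_insulating firebrick = L/(kA) = 0.115/(0.337×27.4) = 0.01245 K/W
Sum of known resistances R_other = 0.01245 K/W
Total R = ΔT/Q = 855/50700 = 0.01686 K/W
R_castable refractory = R_total − R_other = 0.00441 K/W
k = L/(R·A) = 0.115/(0.00441×27.4)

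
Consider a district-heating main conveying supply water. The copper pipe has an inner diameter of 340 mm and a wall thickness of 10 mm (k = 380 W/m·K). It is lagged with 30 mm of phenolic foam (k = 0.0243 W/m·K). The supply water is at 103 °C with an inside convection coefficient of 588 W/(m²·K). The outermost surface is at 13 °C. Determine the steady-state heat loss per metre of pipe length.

Radial resistances (cylindrical: R_cond = ln(r_o/r_i)/(2πkL), R_conv = 1/(h·2πrL)):
R_inner film = 1/(h_i·2πr₁L) = 1/(588×2π×0.17×1) = 0.001592 K/W
R_copper pipe wall = ln(180/170)/(2π×380×1) = 2.394×10^-5 K/W
R_phenolic foam = ln(210/180)/(2π×0.0243×1) = 1.01 K/W
R_total = 1.011 K/W
Q = ΔT/R_total = 90/1.011

q′ ≈ 89 W/m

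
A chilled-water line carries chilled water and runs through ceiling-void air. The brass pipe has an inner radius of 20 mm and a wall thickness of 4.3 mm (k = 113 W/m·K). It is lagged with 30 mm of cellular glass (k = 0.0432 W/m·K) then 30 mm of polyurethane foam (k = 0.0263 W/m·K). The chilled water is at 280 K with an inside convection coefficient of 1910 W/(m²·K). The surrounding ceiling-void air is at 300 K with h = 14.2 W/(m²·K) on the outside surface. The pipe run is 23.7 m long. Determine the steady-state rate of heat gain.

Per-layer cylindrical resistances, series-summed:
R_inner film = 1/(h_i·2πr₁L) = 1/(1910×2π×0.02×23.7) = 1.758×10^-4 K/W
R_brass pipe wall = ln(24.3/20)/(2π×113×23.7) = 1.157×10^-5 K/W
R_cellular glass = ln(54.3/24.3)/(2π×0.0432×23.7) = 0.125 K/W
R_polyurethane foam = ln(84.3/54.3)/(2π×0.0263×23.7) = 0.1123 K/W
R_outer film = 1/(h_o·2πr_oL) = 1/(14.2×2π×0.0843×23.7) = 0.00561 K/W
R_total = 0.2431 K/W
Q = ΔT/R_total = 20/0.2431

Q ≈ 82.3 W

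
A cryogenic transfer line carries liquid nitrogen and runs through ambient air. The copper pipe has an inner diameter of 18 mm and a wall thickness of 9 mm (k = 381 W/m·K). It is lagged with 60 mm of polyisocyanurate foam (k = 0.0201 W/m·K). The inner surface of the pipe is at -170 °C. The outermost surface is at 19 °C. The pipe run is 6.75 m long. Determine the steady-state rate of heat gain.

Q ≈ 110 W

Cylindrical conduction, so R = ln(r₂/r₁)/(2πkL) per layer, in series:
R_copper pipe wall = ln(18/9)/(2π×381×6.75) = 4.29×10^-5 K/W
R_polyisocyanurate foam = ln(78/18)/(2π×0.0201×6.75) = 1.72 K/W
R_total = 1.72 K/W
Q = ΔT/R_total = 189/1.72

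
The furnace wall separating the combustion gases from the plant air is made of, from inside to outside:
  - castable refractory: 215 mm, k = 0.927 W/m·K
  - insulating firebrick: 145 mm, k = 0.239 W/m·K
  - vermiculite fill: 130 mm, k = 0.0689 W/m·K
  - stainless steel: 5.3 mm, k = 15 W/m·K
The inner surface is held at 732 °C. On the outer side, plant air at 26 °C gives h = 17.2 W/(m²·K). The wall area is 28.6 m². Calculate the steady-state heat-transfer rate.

Using the resistance-network approach (series):
R_castable refractory = L/(kA) = 0.215/(0.927×28.6) = 0.008109 K/W
R_insulating firebrick = L/(kA) = 0.145/(0.239×28.6) = 0.02121 K/W
R_vermiculite fill = L/(kA) = 0.13/(0.0689×28.6) = 0.06597 K/W
R_stainless steel = L/(kA) = 0.0053/(15×28.6) = 1.235×10^-5 K/W
R_outer film = 1/(h_o·A) = 1/(17.2×28.6) = 0.002033 K/W
R_total = 0.09734 K/W
Q = ΔT / R_total = 706 / 0.09734

Q ≈ 7250 W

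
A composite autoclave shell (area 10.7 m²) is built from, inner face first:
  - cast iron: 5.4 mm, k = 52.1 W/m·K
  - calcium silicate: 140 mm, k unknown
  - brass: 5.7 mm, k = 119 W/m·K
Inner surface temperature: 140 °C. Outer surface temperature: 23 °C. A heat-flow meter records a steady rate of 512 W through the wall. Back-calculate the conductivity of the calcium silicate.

k ≈ 0.0573 W/(m·K)

Model the wall as resistances in series:
R_cast iron = L/(kA) = 0.0054/(52.1×10.7) = 9.687×10^-6 K/W
R_brass = L/(kA) = 0.0057/(119×10.7) = 4.477×10^-6 K/W
Sum of known resistances R_other = 1.416×10^-5 K/W
Total R = ΔT/Q = 117/512 = 0.2285 K/W
R_calcium silicate = R_total − R_other = 0.2285 K/W
k = L/(R·A) = 0.14/(0.2285×10.7)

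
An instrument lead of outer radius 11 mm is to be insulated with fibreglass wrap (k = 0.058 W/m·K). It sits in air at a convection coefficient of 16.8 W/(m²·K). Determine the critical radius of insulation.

For a cylinder r_cr = k/h = 0.058/16.8
r_cr = 3.45 mm; since the bare radius (11 mm) is above r_cr, any added insulation will reduce heat loss.

r_cr ≈ 3.45 mm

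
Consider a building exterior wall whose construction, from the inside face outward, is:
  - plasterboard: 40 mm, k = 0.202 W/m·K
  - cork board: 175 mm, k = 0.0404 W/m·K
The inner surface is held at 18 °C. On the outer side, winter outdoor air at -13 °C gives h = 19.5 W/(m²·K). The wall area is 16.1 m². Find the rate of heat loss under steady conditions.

Model the wall as resistances in series:
R_plasterboard = L/(kA) = 0.04/(0.202×16.1) = 0.0123 K/W
R_cork board = L/(kA) = 0.175/(0.0404×16.1) = 0.269 K/W
R_outer film = 1/(h_o·A) = 1/(19.5×16.1) = 0.003185 K/W
R_total = 0.2845 K/W
Q = ΔT / R_total = 31 / 0.2845

Q ≈ 109 W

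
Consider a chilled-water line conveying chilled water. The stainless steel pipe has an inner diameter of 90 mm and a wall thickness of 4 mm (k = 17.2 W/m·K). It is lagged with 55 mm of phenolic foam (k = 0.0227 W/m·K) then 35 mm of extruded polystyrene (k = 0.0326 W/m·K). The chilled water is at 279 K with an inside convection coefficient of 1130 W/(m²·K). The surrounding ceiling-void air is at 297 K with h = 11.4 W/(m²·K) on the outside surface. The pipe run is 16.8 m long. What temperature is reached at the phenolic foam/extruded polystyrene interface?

For a radial system each layer contributes R = ln(r_out/r_in)/(2πkL); films add R = 1/(hA).
R_inner film = 1/(h_i·2πr₁L) = 1/(1130×2π×0.045×16.8) = 1.863×10^-4 K/W
R_stainless steel pipe wall = ln(49/45)/(2π×17.2×16.8) = 4.69×10^-5 K/W
R_phenolic foam = ln(104/49)/(2π×0.0227×16.8) = 0.3141 K/W
R_extruded polystyrene = ln(139/104)/(2π×0.0326×16.8) = 0.0843 K/W
R_outer film = 1/(h_o·2πr_oL) = 1/(11.4×2π×0.139×16.8) = 0.005978 K/W
R_total = 0.4046 K/W
Q = ΔT/R_total = 18/0.4046
Q = 44.5 W
T_interface = T_inner + Q·ΣR(inner→interface) = 279 + 44.5×0.3143

T ≈ 293 K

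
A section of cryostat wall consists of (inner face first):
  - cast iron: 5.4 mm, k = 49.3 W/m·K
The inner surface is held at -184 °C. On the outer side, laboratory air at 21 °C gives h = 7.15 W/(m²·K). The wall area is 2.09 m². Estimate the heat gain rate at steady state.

Q ≈ 3060 W

Using the resistance-network approach (series):
R_cast iron = L/(kA) = 0.0054/(49.3×2.09) = 5.241×10^-5 K/W
R_outer film = 1/(h_o·A) = 1/(7.15×2.09) = 0.06692 K/W
R_total = 0.06697 K/W
Q = ΔT / R_total = 205 / 0.06697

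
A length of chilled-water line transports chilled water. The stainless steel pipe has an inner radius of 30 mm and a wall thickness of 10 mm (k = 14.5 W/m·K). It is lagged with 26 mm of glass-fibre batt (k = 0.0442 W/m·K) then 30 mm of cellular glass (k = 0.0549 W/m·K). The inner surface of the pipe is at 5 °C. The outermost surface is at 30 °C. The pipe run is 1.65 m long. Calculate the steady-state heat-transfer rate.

Radial resistances (cylindrical: R_cond = ln(r_o/r_i)/(2πkL), R_conv = 1/(h·2πrL)):
R_stainless steel pipe wall = ln(40/30)/(2π×14.5×1.65) = 0.001914 K/W
R_glass-fibre batt = ln(66/40)/(2π×0.0442×1.65) = 1.093 K/W
R_cellular glass = ln(96/66)/(2π×0.0549×1.65) = 0.6583 K/W
R_total = 1.753 K/W
Q = ΔT/R_total = 25/1.753

Q ≈ 14.3 W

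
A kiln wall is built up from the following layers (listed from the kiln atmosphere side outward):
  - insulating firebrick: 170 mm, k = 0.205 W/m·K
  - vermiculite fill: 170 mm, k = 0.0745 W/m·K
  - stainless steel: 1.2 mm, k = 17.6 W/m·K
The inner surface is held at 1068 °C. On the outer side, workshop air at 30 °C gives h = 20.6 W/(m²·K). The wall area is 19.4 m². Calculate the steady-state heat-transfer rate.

Model the wall as resistances in series:
R_insulating firebrick = L/(kA) = 0.17/(0.205×19.4) = 0.04275 K/W
R_vermiculite fill = L/(kA) = 0.17/(0.0745×19.4) = 0.1176 K/W
R_stainless steel = L/(kA) = 0.0012/(17.6×19.4) = 3.515×10^-6 K/W
R_outer film = 1/(h_o·A) = 1/(20.6×19.4) = 0.002502 K/W
R_total = 0.1629 K/W
Q = ΔT / R_total = 1038 / 0.1629

Q ≈ 6370 W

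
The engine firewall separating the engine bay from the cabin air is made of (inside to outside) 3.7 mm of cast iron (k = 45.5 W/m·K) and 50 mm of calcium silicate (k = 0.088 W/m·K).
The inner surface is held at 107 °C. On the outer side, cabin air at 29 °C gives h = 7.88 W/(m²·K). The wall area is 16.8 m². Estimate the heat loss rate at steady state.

Q ≈ 1890 W

Series thermal resistances:
R_cast iron = L/(kA) = 0.0037/(45.5×16.8) = 4.84×10^-6 K/W
R_calcium silicate = L/(kA) = 0.05/(0.088×16.8) = 0.03382 K/W
R_outer film = 1/(h_o·A) = 1/(7.88×16.8) = 0.007554 K/W
R_total = 0.04138 K/W
Q = ΔT / R_total = 78 / 0.04138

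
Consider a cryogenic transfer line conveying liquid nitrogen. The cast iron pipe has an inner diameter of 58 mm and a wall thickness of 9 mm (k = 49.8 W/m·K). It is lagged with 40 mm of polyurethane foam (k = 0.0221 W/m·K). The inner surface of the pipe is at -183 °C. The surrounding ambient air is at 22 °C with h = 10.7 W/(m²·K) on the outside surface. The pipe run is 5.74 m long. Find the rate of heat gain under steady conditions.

Radial resistances (cylindrical: R_cond = ln(r_o/r_i)/(2πkL), R_conv = 1/(h·2πrL)):
R_cast iron pipe wall = ln(38/29)/(2π×49.8×5.74) = 1.505×10^-4 K/W
R_polyurethane foam = ln(78/38)/(2π×0.0221×5.74) = 0.9022 K/W
R_outer film = 1/(h_o·2πr_oL) = 1/(10.7×2π×0.078×5.74) = 0.03322 K/W
R_total = 0.9356 K/W
Q = ΔT/R_total = 205/0.9356

Q ≈ 219 W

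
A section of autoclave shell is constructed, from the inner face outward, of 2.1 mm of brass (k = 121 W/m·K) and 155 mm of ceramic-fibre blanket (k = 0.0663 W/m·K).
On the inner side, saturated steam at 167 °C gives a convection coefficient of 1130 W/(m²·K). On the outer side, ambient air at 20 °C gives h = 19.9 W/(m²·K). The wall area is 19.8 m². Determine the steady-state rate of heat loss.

Using the resistance-network approach (series):
R_inner film = 1/(h_i·A) = 1/(1130×19.8) = 4.469×10^-5 K/W
R_brass = L/(kA) = 0.0021/(121×19.8) = 8.765×10^-7 K/W
R_ceramic-fibre blanket = L/(kA) = 0.155/(0.0663×19.8) = 0.1181 K/W
R_outer film = 1/(h_o·A) = 1/(19.9×19.8) = 0.002538 K/W
R_total = 0.1207 K/W
Q = ΔT / R_total = 147 / 0.1207

Q ≈ 1220 W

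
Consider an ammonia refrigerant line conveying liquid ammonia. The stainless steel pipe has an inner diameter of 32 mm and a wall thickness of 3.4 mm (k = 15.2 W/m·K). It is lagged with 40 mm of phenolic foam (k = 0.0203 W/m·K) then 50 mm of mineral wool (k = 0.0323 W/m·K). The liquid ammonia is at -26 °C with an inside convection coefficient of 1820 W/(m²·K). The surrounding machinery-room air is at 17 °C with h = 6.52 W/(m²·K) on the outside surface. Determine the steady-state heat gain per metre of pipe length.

Treating each annulus and film as a series resistance:
R_inner film = 1/(h_i·2πr₁L) = 1/(1820×2π×0.016×1) = 0.005465 K/W
R_stainless steel pipe wall = ln(19.4/16)/(2π×15.2×1) = 0.002018 K/W
R_phenolic foam = ln(59.4/19.4)/(2π×0.0203×1) = 8.773 K/W
R_mineral wool = ln(109.4/59.4)/(2π×0.0323×1) = 3.009 K/W
R_outer film = 1/(h_o·2πr_oL) = 1/(6.52×2π×0.1094×1) = 0.2231 K/W
R_total = 12.01 K/W
Q = ΔT/R_total = 43/12.01

q′ ≈ 3.58 W/m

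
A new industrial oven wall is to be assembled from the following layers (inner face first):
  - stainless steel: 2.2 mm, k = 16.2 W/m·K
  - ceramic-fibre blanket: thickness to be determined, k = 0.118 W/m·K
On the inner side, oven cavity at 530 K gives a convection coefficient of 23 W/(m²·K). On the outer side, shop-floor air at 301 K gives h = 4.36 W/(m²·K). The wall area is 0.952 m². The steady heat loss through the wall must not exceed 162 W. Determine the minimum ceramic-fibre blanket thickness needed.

L ≈ 127 mm

Series thermal resistances:
R_inner film = 1/(h_i·A) = 1/(23×0.952) = 0.04567 K/W
R_stainless steel = L/(kA) = 0.0022/(16.2×0.952) = 1.426×10^-4 K/W
R_outer film = 1/(h_o·A) = 1/(4.36×0.952) = 0.2409 K/W
Sum of the known resistances R_other = 0.2867 K/W
Required total resistance R_tot = ΔT/Q_allow = 229/162 = 1.414 K/W
R_ceramic-fibre blanket = R_tot − R_other = 1.127 K/W
L = R·k·A = 1.127×0.118×0.952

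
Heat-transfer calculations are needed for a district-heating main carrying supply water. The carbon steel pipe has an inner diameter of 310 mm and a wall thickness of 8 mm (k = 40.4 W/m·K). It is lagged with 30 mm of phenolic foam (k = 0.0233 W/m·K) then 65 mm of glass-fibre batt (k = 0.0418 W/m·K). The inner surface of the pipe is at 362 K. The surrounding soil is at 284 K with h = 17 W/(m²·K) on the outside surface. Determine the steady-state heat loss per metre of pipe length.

Cylindrical conduction, so R = ln(r₂/r₁)/(2πkL) per layer, in series:
R_carbon steel pipe wall = ln(163/155)/(2π×40.4×1) = 1.983×10^-4 K/W
R_phenolic foam = ln(193/163)/(2π×0.0233×1) = 1.154 K/W
R_glass-fibre batt = ln(258/193)/(2π×0.0418×1) = 1.105 K/W
R_outer film = 1/(h_o·2πr_oL) = 1/(17×2π×0.258×1) = 0.03629 K/W
R_total = 2.296 K/W
Q = ΔT/R_total = 78/2.296

q′ ≈ 34 W/m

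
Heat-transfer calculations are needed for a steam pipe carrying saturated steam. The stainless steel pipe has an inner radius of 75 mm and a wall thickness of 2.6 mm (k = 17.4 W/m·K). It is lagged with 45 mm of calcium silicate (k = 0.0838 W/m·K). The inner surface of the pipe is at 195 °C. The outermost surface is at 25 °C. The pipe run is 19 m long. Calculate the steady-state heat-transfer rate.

Treating each annulus and film as a series resistance:
R_stainless steel pipe wall = ln(77.6/75)/(2π×17.4×19) = 1.641×10^-5 K/W
R_calcium silicate = ln(122.6/77.6)/(2π×0.0838×19) = 0.04572 K/W
R_total = 0.04573 K/W
Q = ΔT/R_total = 170/0.04573

Q ≈ 3720 W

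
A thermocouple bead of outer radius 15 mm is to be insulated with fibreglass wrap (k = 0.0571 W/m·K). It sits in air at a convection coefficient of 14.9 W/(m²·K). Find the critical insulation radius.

For a sphere r_cr = 2k/h = 2×0.0571/14.9
r_cr = 7.66 mm; since the bare radius (15 mm) is above r_cr, any added insulation will reduce heat loss.

r_cr ≈ 7.66 mm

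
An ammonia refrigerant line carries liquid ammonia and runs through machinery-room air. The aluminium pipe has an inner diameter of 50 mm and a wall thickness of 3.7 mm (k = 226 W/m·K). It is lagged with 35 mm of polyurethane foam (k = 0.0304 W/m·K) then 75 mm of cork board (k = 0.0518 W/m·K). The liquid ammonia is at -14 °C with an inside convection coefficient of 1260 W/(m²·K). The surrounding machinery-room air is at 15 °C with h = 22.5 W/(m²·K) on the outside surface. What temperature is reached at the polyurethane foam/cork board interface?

Per-layer cylindrical resistances, series-summed:
R_inner film = 1/(h_i·2πr₁L) = 1/(1260×2π×0.025×1) = 0.005053 K/W
R_aluminium pipe wall = ln(28.7/25)/(2π×226×1) = 9.72×10^-5 K/W
R_polyurethane foam = ln(63.7/28.7)/(2π×0.0304×1) = 4.174 K/W
R_cork board = ln(138.7/63.7)/(2π×0.0518×1) = 2.391 K/W
R_outer film = 1/(h_o·2πr_oL) = 1/(22.5×2π×0.1387×1) = 0.051 K/W
R_total = 6.621 K/W
Q = ΔT/R_total = 29/6.621
Q = 4.38 W/m
T_interface = T_inner + Q·ΣR(inner→interface) = -14 + 4.38×4.179

T ≈ 4.3 °C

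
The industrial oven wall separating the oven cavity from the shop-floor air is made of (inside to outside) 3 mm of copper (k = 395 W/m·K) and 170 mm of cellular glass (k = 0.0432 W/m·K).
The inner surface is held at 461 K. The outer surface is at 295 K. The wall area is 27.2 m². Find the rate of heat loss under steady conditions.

Q ≈ 1150 W

Model the wall as resistances in series:
R_copper = L/(kA) = 0.003/(395×27.2) = 2.792×10^-7 K/W
R_cellular glass = L/(kA) = 0.17/(0.0432×27.2) = 0.1447 K/W
R_total = 0.1447 K/W
Q = ΔT / R_total = 166 / 0.1447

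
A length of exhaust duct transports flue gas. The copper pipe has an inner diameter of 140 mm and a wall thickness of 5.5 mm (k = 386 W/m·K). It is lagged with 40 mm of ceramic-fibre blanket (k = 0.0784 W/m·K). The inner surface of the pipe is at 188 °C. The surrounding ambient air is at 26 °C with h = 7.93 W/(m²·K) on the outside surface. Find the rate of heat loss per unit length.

q′ ≈ 156 W/m

Radial resistances (cylindrical: R_cond = ln(r_o/r_i)/(2πkL), R_conv = 1/(h·2πrL)):
R_copper pipe wall = ln(75.5/70)/(2π×386×1) = 3.119×10^-5 K/W
R_ceramic-fibre blanket = ln(115.5/75.5)/(2π×0.0784×1) = 0.863 K/W
R_outer film = 1/(h_o·2πr_oL) = 1/(7.93×2π×0.1155×1) = 0.1738 K/W
R_total = 1.037 K/W
Q = ΔT/R_total = 162/1.037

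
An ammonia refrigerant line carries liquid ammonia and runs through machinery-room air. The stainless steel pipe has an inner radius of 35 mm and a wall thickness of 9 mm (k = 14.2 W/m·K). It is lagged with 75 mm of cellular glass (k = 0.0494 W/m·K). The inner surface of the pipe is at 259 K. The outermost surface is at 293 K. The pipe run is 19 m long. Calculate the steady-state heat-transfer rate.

Q ≈ 201 W

Treating each annulus and film as a series resistance:
R_stainless steel pipe wall = ln(44/35)/(2π×14.2×19) = 1.35×10^-4 K/W
R_cellular glass = ln(119/44)/(2π×0.0494×19) = 0.1687 K/W
R_total = 0.1688 K/W
Q = ΔT/R_total = 34/0.1688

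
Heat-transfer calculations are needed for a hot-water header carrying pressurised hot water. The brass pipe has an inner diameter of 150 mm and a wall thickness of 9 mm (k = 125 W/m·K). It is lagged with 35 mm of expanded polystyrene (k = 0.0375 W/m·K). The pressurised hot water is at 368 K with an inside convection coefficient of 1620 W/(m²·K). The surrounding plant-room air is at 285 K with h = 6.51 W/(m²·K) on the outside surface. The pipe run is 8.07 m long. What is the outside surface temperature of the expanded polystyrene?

T ≈ 295 K

Radial resistances (cylindrical: R_cond = ln(r_o/r_i)/(2πkL), R_conv = 1/(h·2πrL)):
R_inner film = 1/(h_i·2πr₁L) = 1/(1620×2π×0.075×8.07) = 1.623×10^-4 K/W
R_brass pipe wall = ln(84/75)/(2π×125×8.07) = 1.788×10^-5 K/W
R_expanded polystyrene = ln(119/84)/(2π×0.0375×8.07) = 0.1832 K/W
R_outer film = 1/(h_o·2πr_oL) = 1/(6.51×2π×0.119×8.07) = 0.02546 K/W
R_total = 0.2088 K/W
Q = ΔT/R_total = 83/0.2088
Q = 397 W
T_interface = T_inner − Q·ΣR(inner→interface) = 368 − 397×0.1834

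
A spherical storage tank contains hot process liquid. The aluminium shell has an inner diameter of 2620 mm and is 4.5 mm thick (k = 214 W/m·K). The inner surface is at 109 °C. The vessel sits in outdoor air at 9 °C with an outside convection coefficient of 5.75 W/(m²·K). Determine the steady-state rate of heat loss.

Q ≈ 12500 W

Radial (spherical) resistances in series:
R_aluminium shell = (1/1.31 − 1/1.3145)/(4π×214) = 9.718×10^-7 K/W
R_outer film = 1/(h·4πr_o²) = 1/(5.75×4π×1.3145²) = 0.008009 K/W
R_total = 0.00801 K/W
Q = ΔT/R_total = 100/0.00801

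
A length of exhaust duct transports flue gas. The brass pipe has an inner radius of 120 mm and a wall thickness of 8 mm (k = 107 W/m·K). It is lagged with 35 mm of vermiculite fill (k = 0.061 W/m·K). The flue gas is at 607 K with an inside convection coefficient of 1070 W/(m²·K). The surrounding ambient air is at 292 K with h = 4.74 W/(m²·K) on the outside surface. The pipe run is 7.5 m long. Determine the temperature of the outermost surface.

T ≈ 369 K

Cylindrical conduction, so R = ln(r₂/r₁)/(2πkL) per layer, in series:
R_inner film = 1/(h_i·2πr₁L) = 1/(1070×2π×0.12×7.5) = 1.653×10^-4 K/W
R_brass pipe wall = ln(128/120)/(2π×107×7.5) = 1.28×10^-5 K/W
R_vermiculite fill = ln(163/128)/(2π×0.061×7.5) = 0.08409 K/W
R_outer film = 1/(h_o·2πr_oL) = 1/(4.74×2π×0.163×7.5) = 0.02747 K/W
R_total = 0.1117 K/W
Q = ΔT/R_total = 315/0.1117
Q = 2820 W
T_interface = T_inner − Q·ΣR(inner→interface) = 607 − 2820×0.08427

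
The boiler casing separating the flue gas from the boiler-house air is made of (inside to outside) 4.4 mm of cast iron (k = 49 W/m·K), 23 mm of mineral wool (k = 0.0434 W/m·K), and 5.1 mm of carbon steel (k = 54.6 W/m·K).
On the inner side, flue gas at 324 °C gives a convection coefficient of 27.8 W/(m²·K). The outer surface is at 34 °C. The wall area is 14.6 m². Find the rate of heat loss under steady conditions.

Q ≈ 7480 W

Using the resistance-network approach (series):
R_inner film = 1/(h_i·A) = 1/(27.8×14.6) = 0.002464 K/W
R_cast iron = L/(kA) = 0.0044/(49×14.6) = 6.15×10^-6 K/W
R_mineral wool = L/(kA) = 0.023/(0.0434×14.6) = 0.0363 K/W
R_carbon steel = L/(kA) = 0.0051/(54.6×14.6) = 6.398×10^-6 K/W
R_total = 0.03877 K/W
Q = ΔT / R_total = 290 / 0.03877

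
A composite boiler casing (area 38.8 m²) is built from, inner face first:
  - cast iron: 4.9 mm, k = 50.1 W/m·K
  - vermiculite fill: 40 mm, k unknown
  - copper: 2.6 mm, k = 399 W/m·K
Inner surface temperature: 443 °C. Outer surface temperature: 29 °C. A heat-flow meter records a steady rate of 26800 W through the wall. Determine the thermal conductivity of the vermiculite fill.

Model the wall as resistances in series:
R_cast iron = L/(kA) = 0.0049/(50.1×38.8) = 2.521×10^-6 K/W
R_copper = L/(kA) = 0.0026/(399×38.8) = 1.679×10^-7 K/W
Sum of known resistances R_other = 2.689×10^-6 K/W
Total R = ΔT/Q = 414/26800 = 0.01545 K/W
R_vermiculite fill = R_total − R_other = 0.01545 K/W
k = L/(R·A) = 0.04/(0.01545×38.8)

k ≈ 0.0667 W/(m·K)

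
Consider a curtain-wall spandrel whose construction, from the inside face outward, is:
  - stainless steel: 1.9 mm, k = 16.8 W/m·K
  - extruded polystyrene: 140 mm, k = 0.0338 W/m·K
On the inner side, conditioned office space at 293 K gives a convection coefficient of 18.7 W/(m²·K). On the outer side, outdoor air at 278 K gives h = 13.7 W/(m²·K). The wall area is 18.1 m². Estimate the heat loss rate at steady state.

Model the wall as resistances in series:
R_inner film = 1/(h_i·A) = 1/(18.7×18.1) = 0.002954 K/W
R_stainless steel = L/(kA) = 0.0019/(16.8×18.1) = 6.248×10^-6 K/W
R_extruded polystyrene = L/(kA) = 0.14/(0.0338×18.1) = 0.2288 K/W
R_outer film = 1/(h_o·A) = 1/(13.7×18.1) = 0.004033 K/W
R_total = 0.2358 K/W
Q = ΔT / R_total = 15 / 0.2358

Q ≈ 63.6 W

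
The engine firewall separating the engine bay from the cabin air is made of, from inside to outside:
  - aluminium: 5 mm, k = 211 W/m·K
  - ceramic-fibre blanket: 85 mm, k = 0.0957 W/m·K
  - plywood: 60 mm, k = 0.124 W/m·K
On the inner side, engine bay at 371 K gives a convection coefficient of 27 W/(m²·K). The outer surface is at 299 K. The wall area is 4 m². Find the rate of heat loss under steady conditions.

Thermal resistances in series:
R_inner film = 1/(h_i·A) = 1/(27×4) = 0.009259 K/W
R_aluminium = L/(kA) = 0.005/(211×4) = 5.924×10^-6 K/W
R_ceramic-fibre blanket = L/(kA) = 0.085/(0.0957×4) = 0.222 K/W
R_plywood = L/(kA) = 0.06/(0.124×4) = 0.121 K/W
R_total = 0.3523 K/W
Q = ΔT / R_total = 72 / 0.3523

Q ≈ 204 W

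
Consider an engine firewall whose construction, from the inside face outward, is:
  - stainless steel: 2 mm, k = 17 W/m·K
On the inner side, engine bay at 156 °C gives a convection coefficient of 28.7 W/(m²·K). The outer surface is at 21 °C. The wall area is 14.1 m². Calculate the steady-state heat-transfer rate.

Series thermal resistances:
R_inner film = 1/(h_i·A) = 1/(28.7×14.1) = 0.002471 K/W
R_stainless steel = L/(kA) = 0.002/(17×14.1) = 8.344×10^-6 K/W
R_total = 0.002479 K/W
Q = ΔT / R_total = 135 / 0.002479

Q ≈ 54400 W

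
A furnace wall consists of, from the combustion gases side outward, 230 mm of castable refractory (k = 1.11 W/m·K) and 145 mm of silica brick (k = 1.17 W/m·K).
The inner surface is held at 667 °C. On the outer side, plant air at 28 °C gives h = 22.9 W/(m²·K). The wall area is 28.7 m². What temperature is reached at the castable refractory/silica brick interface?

T ≈ 314 °C

Using the resistance-network approach (series):
R_castable refractory = L/(kA) = 0.23/(1.11×28.7) = 0.00722 K/W
R_silica brick = L/(kA) = 0.145/(1.17×28.7) = 0.004318 K/W
R_outer film = 1/(h_o·A) = 1/(22.9×28.7) = 0.001522 K/W
R_total = 0.01306 K/W;  Q = ΔT/R_total = 639/0.01306 = 48930 W
T_interface = T_inner − Q·ΣR(inner→interface) = 667 − 48900×0.00722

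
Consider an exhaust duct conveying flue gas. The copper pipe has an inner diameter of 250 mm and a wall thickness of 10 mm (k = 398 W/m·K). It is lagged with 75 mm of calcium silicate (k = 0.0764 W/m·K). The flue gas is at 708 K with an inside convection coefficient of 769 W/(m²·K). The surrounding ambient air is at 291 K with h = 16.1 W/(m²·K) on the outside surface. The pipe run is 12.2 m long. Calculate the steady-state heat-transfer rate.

Cylindrical conduction, so R = ln(r₂/r₁)/(2πkL) per layer, in series:
R_inner film = 1/(h_i·2πr₁L) = 1/(769×2π×0.125×12.2) = 1.357×10^-4 K/W
R_copper pipe wall = ln(135/125)/(2π×398×12.2) = 2.523×10^-6 K/W
R_calcium silicate = ln(210/135)/(2π×0.0764×12.2) = 0.07544 K/W
R_outer film = 1/(h_o·2πr_oL) = 1/(16.1×2π×0.21×12.2) = 0.003858 K/W
R_total = 0.07944 K/W
Q = ΔT/R_total = 417/0.07944

Q ≈ 5250 W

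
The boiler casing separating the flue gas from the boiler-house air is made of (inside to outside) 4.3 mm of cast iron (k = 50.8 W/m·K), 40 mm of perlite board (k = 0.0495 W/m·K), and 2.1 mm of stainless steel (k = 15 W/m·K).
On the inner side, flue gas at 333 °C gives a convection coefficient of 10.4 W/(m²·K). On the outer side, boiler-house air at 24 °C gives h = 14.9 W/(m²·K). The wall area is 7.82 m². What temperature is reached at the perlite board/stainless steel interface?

Series thermal resistances:
R_inner film = 1/(h_i·A) = 1/(10.4×7.82) = 0.0123 K/W
R_cast iron = L/(kA) = 0.0043/(50.8×7.82) = 1.082×10^-5 K/W
R_perlite board = L/(kA) = 0.04/(0.0495×7.82) = 0.1033 K/W
R_stainless steel = L/(kA) = 0.0021/(15×7.82) = 1.79×10^-5 K/W
R_outer film = 1/(h_o·A) = 1/(14.9×7.82) = 0.008582 K/W
R_total = 0.1242 K/W;  Q = ΔT/R_total = 309/0.1242 = 2487 W
T_interface = T_inner − Q·ΣR(inner→interface) = 333 − 2490×0.1156

T ≈ 45.4 °C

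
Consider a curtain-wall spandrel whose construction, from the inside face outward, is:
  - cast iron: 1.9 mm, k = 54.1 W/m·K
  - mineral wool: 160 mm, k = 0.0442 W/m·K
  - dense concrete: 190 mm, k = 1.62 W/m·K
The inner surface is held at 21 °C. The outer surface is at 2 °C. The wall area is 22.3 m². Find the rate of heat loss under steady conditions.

Q ≈ 113 W

Thermal resistances in series:
R_cast iron = L/(kA) = 0.0019/(54.1×22.3) = 1.575×10^-6 K/W
R_mineral wool = L/(kA) = 0.16/(0.0442×22.3) = 0.1623 K/W
R_dense concrete = L/(kA) = 0.19/(1.62×22.3) = 0.005259 K/W
R_total = 0.1676 K/W
Q = ΔT / R_total = 19 / 0.1676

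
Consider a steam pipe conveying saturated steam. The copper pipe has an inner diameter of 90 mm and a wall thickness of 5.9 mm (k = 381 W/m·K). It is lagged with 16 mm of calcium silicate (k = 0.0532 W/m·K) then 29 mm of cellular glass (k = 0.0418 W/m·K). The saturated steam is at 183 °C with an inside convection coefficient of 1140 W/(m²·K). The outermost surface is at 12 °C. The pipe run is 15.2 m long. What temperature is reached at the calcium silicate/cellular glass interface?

For a radial system each layer contributes R = ln(r_out/r_in)/(2πkL); films add R = 1/(hA).
R_inner film = 1/(h_i·2πr₁L) = 1/(1140×2π×0.045×15.2) = 2.041×10^-4 K/W
R_copper pipe wall = ln(50.9/45)/(2π×381×15.2) = 3.386×10^-6 K/W
R_calcium silicate = ln(66.9/50.9)/(2π×0.0532×15.2) = 0.0538 K/W
R_cellular glass = ln(95.9/66.9)/(2π×0.0418×15.2) = 0.09021 K/W
R_total = 0.1442 K/W
Q = ΔT/R_total = 171/0.1442
Q = 1190 W
T_interface = T_inner − Q·ΣR(inner→interface) = 183 − 1190×0.054

T ≈ 119 °C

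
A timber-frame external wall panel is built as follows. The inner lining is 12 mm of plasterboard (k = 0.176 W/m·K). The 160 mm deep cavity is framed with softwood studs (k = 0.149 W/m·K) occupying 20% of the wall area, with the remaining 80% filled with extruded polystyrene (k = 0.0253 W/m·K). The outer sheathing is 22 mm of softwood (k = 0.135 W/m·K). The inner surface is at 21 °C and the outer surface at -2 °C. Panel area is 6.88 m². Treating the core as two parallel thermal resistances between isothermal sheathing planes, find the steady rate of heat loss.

Sheathing layers in series; stud and cavity paths in parallel between them.
R_inner = 0.012/(0.176×6.88) = 0.00991 K/W
R_stud  = 0.16/(0.149×0.2×6.88) = 0.7804 K/W
R_cav   = 0.16/(0.0253×0.8×6.88) = 1.149 K/W
1/R_core = 1/R_stud + 1/R_cav → R_core = 0.4647 K/W
R_outer = 0.022/(0.135×6.88) = 0.02369 K/W
R_total = 0.4983 K/W
Q = ΔT/R_total = 23/0.4983

Q ≈ 46.2 W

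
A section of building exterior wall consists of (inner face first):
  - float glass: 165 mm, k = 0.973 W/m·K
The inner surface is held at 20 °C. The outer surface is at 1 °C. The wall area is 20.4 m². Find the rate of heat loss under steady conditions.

Thermal resistances in series:
R_float glass = L/(kA) = 0.165/(0.973×20.4) = 0.008313 K/W
R_total = 0.008313 K/W
Q = ΔT / R_total = 19 / 0.008313

Q ≈ 2290 W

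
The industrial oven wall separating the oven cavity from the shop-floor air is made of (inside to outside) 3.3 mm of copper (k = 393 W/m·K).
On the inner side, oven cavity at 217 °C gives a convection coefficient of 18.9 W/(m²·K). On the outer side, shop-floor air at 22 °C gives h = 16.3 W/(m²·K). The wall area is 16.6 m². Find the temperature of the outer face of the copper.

Model the wall as resistances in series:
R_inner film = 1/(h_i·A) = 1/(18.9×16.6) = 0.003187 K/W
R_copper = L/(kA) = 0.0033/(393×16.6) = 5.058×10^-7 K/W
R_outer film = 1/(h_o·A) = 1/(16.3×16.6) = 0.003696 K/W
R_total = 0.006884 K/W;  Q = ΔT/R_total = 195/0.006884 = 28330 W
T_interface = T_inner − Q·ΣR(inner→interface) = 217 − 28300×0.003188

T ≈ 127 °C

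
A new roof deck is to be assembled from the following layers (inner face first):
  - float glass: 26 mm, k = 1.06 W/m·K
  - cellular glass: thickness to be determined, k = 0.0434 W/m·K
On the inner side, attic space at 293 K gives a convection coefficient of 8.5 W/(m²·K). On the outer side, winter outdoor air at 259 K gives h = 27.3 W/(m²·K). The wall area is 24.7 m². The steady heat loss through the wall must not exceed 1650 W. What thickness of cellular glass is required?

Thermal resistances in series:
R_inner film = 1/(h_i·A) = 1/(8.5×24.7) = 0.004763 K/W
R_float glass = L/(kA) = 0.026/(1.06×24.7) = 9.93×10^-4 K/W
R_outer film = 1/(h_o·A) = 1/(27.3×24.7) = 0.001483 K/W
Sum of the known resistances R_other = 0.007239 K/W
Required total resistance R_tot = ΔT/Q_allow = 34/1650 = 0.02061 K/W
R_cellular glass = R_tot − R_other = 0.01337 K/W
L = R·k·A = 0.01337×0.0434×24.7

L ≈ 14.3 mm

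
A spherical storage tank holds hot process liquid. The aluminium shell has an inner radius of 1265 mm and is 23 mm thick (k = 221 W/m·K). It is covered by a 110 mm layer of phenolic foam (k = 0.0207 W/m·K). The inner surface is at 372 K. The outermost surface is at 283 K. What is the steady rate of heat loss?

Q ≈ 379 W

Each spherical layer contributes R = (1/r_i − 1/r_o)/(4πk):
R_aluminium shell = (1/1.265 − 1/1.288)/(4π×221) = 5.083×10^-6 K/W
R_phenolic foam = (1/1.288 − 1/1.398)/(4π×0.0207) = 0.2348 K/W
R_total = 0.2349 K/W
Q = ΔT/R_total = 89/0.2349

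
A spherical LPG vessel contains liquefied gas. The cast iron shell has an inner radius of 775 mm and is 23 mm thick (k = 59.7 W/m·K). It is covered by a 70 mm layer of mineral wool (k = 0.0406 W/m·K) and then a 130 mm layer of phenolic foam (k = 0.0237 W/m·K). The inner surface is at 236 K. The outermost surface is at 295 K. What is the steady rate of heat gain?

Each spherical layer contributes R = (1/r_i − 1/r_o)/(4πk):
R_cast iron shell = (1/0.775 − 1/0.798)/(4π×59.7) = 4.957×10^-5 K/W
R_mineral wool = (1/0.798 − 1/0.868)/(4π×0.0406) = 0.1981 K/W
R_phenolic foam = (1/0.868 − 1/0.998)/(4π×0.0237) = 0.5039 K/W
R_total = 0.702 K/W
Q = ΔT/R_total = 59/0.702

Q ≈ 84 W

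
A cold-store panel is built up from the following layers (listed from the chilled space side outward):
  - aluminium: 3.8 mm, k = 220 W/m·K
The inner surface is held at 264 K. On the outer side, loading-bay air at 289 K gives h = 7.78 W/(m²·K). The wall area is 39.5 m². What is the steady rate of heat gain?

Thermal resistances in series:
R_aluminium = L/(kA) = 0.0038/(220×39.5) = 4.373×10^-7 K/W
R_outer film = 1/(h_o·A) = 1/(7.78×39.5) = 0.003254 K/W
R_total = 0.003254 K/W
Q = ΔT / R_total = 25 / 0.003254

Q ≈ 7680 W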